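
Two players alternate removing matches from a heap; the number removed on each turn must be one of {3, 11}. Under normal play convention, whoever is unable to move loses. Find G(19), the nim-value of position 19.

G(0) = 0
G(1) = mex{} = 0
G(2) = mex{} = 0
G(3) = mex{0} = 1
G(4) = mex{0} = 1
G(5) = mex{0} = 1
G(6) = mex{1} = 0
G(7) = mex{1} = 0
G(8) = mex{1} = 0
G(9) = mex{0} = 1
G(10) = mex{0} = 1
G(11) = mex{0,0} = 1
G(12) = mex{1,0} = 2
G(13) = mex{1,0} = 2
G(14) = mex{1,1} = 0
G(15) = mex{2,1} = 0
G(16) = mex{2,1} = 0
G(17) = mex{0,0} = 1
G(18) = mex{0,0} = 1
G(19) = mex{0,0} = 1

1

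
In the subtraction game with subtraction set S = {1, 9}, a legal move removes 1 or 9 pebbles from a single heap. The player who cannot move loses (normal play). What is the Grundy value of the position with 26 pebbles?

n :  0  1  2  3  4  5  6  7  8  9 10 11 12 13 14 15 16 17 18 19 20 21 22 23 24 25 26
G :  0  1  0  1  0  1  0  1  0  1  0  1  0  1  0  1  0  1  0  1  0  1  0  1  0  1  0

0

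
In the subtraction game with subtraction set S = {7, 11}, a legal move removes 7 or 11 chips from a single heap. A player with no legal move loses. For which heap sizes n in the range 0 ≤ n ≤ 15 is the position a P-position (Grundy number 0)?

G(0) = 0
G(1) = mex{} = 0
G(2) = mex{} = 0
G(3) = mex{} = 0
G(4) = mex{} = 0
G(5) = mex{} = 0
G(6) = mex{} = 0
G(7) = mex{0} = 1
G(8) = mex{0} = 1
G(9) = mex{0} = 1
G(10) = mex{0} = 1
G(11) = mex{0,0} = 1
G(12) = mex{0,0} = 1
G(13) = mex{0,0} = 1
G(14) = mex{1,0} = 2
G(15) = mex{1,0} = 2
P-positions are exactly the n with G(n) = 0.

0, 1, 2, 3, 4, 5, 6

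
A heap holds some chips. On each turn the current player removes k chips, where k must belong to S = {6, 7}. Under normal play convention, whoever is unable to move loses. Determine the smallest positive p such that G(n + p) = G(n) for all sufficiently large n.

G(0) = 0
G(1) = mex{} = 0
G(2) = mex{} = 0
G(3) = mex{} = 0
G(4) = mex{} = 0
G(5) = mex{} = 0
G(6) = mex{0} = 1
G(7) = mex{0,0} = 1
G(8) = mex{0,0} = 1
G(9) = mex{0,0} = 1
G(10) = mex{0,0} = 1
G(11) = mex{0,0} = 1
G(12) = mex{1,0} = 2
G(13) = mex{1,1} = 0
G(14) = mex{1,1} = 0
G(15) = mex{1,1} = 0
G(16) = mex{1,1} = 0
G(17) = mex{1,1} = 0
G(18) = mex{2,1} = 0
G(19) = mex{0,2} = 1
G(20) = mex{0,0} = 1
G(21) = mex{0,0} = 1
G(22) = mex{0,0} = 1
G(23) = mex{0,0} = 1
G(24) = mex{0,0} = 1
G(25) = mex{1,0} = 2
G(26) = mex{1,1} = 0
G(27) = mex{1,1} = 0
G(n+13) = G(n) holds for n = 0,…,6 (a full window of length max(S) = 7), so the sequence is purely periodic with period 13.

13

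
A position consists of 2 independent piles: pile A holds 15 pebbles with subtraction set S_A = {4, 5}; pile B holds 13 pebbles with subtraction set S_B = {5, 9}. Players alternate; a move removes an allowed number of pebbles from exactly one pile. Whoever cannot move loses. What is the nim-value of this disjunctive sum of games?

3

Pile A, S = {4, 5}:
G(0) = 0
G(1) = mex{} = 0
G(2) = mex{} = 0
G(3) = mex{} = 0
G(4) = mex{0} = 1
G(5) = mex{0,0} = 1
G(6) = mex{0,0} = 1
G(7) = mex{0,0} = 1
G(8) = mex{1,0} = 2
G(9) = mex{1,1} = 0
G(10) = mex{1,1} = 0
G(11) = mex{1,1} = 0
G(12) = mex{2,1} = 0
G(13) = mex{0,2} = 1
G(14) = mex{0,0} = 1
G(15) = mex{0,0} = 1
G_A(15) = 1.
Pile B, S = {5, 9}:
G(0) = 0
G(1) = mex{} = 0
G(2) = mex{} = 0
G(3) = mex{} = 0
G(4) = mex{} = 0
G(5) = mex{0} = 1
G(6) = mex{0} = 1
G(7) = mex{0} = 1
G(8) = mex{0} = 1
G(9) = mex{0,0} = 1
G(10) = mex{1,0} = 2
G(11) = mex{1,0} = 2
G(12) = mex{1,0} = 2
G(13) = mex{1,0} = 2
G_B(13) = 2.
Combined Grundy value = 1 ⊕ 2 = 3.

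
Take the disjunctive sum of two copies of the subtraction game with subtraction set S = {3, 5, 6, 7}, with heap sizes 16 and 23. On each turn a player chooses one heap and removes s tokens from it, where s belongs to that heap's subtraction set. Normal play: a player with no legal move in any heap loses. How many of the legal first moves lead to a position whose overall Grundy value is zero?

4

All heaps use S = {3, 5, 6, 7}:
G(0) = 0
G(1) = mex{} = 0
G(2) = mex{} = 0
G(3) = mex{0} = 1
G(4) = mex{0} = 1
G(5) = mex{0,0} = 1
G(6) = mex{1,0,0} = 2
G(7) = mex{1,0,0,0} = 2
G(8) = mex{1,1,0,0} = 2
G(9) = mex{2,1,1,0} = 3
G(10) = mex{2,1,1,1} = 0
G(11) = mex{2,2,1,1} = 0
G(12) = mex{3,2,2,1} = 0
G(13) = mex{0,2,2,2} = 1
G(14) = mex{0,3,2,2} = 1
G(15) = mex{0,0,3,2} = 1
G(16) = mex{1,0,0,3} = 2
G(17) = mex{1,0,0,0} = 2
G(18) = mex{1,1,0,0} = 2
G(19) = mex{2,1,1,0} = 3
G(20) = mex{2,1,1,1} = 0
G(21) = mex{2,2,1,1} = 0
G(22) = mex{3,2,2,1} = 0
G(23) = mex{0,2,2,2} = 1
Heap A: G(16) = 2.
Heap B: G(23) = 1.
Combined Grundy value = 2 ⊕ 1 = 3.
A winning move leaves total XOR = 0, i.e. changes one component's Grundy value g to g ⊕ X where X is the current total.
Heap A: need g' = 2⊕3 = 1. Options: 16−3→G=1, 16−5→G=0, 16−6→G=0, 16−7→G=3. Hits: 1.
Heap B: need g' = 1⊕3 = 2. Options: 23−3→G=0, 23−5→G=2, 23−6→G=2, 23−7→G=2. Hits: 3.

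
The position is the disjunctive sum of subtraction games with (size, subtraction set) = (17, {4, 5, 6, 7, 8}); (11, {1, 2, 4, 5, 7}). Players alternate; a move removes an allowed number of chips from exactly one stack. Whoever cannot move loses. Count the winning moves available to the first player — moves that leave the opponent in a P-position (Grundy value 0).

6

Stack A, S = {4, 5, 6, 7, 8}:
n :  0  1  2  3  4  5  6  7  8  9 10 11 12 13 14 15 16 17
G :  0  0  0  0  1  1  1  1  2  2  2  2  0  0  0  0  1  1
G_A(17) = 1.
Stack B, S = {1, 2, 4, 5, 7}:
G(0) = 0
G(1) = mex{0} = 1
G(2) = mex{1,0} = 2
G(3) = mex{2,1} = 0
G(4) = mex{0,2,0} = 1
G(5) = mex{1,0,1,0} = 2
G(6) = mex{2,1,2,1} = 0
G(7) = mex{0,2,0,2,0} = 1
G(8) = mex{1,0,1,0,1} = 2
G(9) = mex{2,1,2,1,2} = 0
G(10) = mex{0,2,0,2,0} = 1
G(11) = mex{1,0,1,0,1} = 2
G_B(11) = 2.
Combined Grundy value = 1 ⊕ 2 = 3.
A winning move leaves total XOR = 0, i.e. changes one component's Grundy value g to g ⊕ X where X is the current total.
Stack A: need g' = 1⊕3 = 2. Options: 17−4→G=0, 17−5→G=0, 17−6→G=2, 17−7→G=2, 17−8→G=2. Hits: 3.
Stack B: need g' = 2⊕3 = 1. Options: 11−1→G=1, 11−2→G=0, 11−4→G=1, 11−5→G=0, 11−7→G=1. Hits: 3.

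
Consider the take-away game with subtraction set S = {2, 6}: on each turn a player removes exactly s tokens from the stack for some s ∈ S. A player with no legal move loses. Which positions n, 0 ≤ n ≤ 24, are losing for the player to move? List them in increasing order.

0, 1, 4, 5, 8, 9, 12, 13, 16, 17, 20, 21, 24

G(0) = 0
G(1) = mex{} = 0
G(2) = mex{0} = 1
G(3) = mex{0} = 1
G(4) = mex{1} = 0
G(5) = mex{1} = 0
G(6) = mex{0,0} = 1
G(7) = mex{0,0} = 1
G(8) = mex{1,1} = 0
G(9) = mex{1,1} = 0
G(10) = mex{0,0} = 1
G(11) = mex{0,0} = 1
G(12) = mex{1,1} = 0
G(13) = mex{1,1} = 0
G(14) = mex{0,0} = 1
G(15) = mex{0,0} = 1
G(16) = mex{1,1} = 0
G(17) = mex{1,1} = 0
G(18) = mex{0,0} = 1
G(19) = mex{0,0} = 1
G(20) = mex{1,1} = 0
G(21) = mex{1,1} = 0
G(22) = mex{0,0} = 1
G(23) = mex{0,0} = 1
G(24) = mex{1,1} = 0
P-positions are exactly the n with G(n) = 0.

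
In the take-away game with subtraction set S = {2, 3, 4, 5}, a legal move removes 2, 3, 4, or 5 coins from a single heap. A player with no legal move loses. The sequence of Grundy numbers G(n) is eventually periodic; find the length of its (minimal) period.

7

G(0) = 0
G(1) = mex{} = 0
G(2) = mex{0} = 1
G(3) = mex{0,0} = 1
G(4) = mex{1,0,0} = 2
G(5) = mex{1,1,0,0} = 2
G(6) = mex{2,1,1,0} = 3
G(7) = mex{2,2,1,1} = 0
G(8) = mex{3,2,2,1} = 0
G(9) = mex{0,3,2,2} = 1
G(10) = mex{0,0,3,2} = 1
G(11) = mex{1,0,0,3} = 2
G(12) = mex{1,1,0,0} = 2
G(13) = mex{2,1,1,0} = 3
G(14) = mex{2,2,1,1} = 0
G(15) = mex{3,2,2,1} = 0
G(n+7) = G(n) holds for n = 0,…,4 (a full window of length max(S) = 5), so the sequence is purely periodic with period 7.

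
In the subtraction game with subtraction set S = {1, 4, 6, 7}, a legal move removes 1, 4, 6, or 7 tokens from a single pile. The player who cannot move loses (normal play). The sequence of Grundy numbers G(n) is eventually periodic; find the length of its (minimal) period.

G(0) = 0
G(1) = mex{0} = 1
G(2) = mex{1} = 0
G(3) = mex{0} = 1
G(4) = mex{1,0} = 2
G(5) = mex{2,1} = 0
G(6) = mex{0,0,0} = 1
G(7) = mex{1,1,1,0} = 2
G(8) = mex{2,2,0,1} = 3
G(9) = mex{3,0,1,0} = 2
G(10) = mex{2,1,2,1} = 0
G(11) = mex{0,2,0,2} = 1
G(12) = mex{1,3,1,0} = 2
G(13) = mex{2,2,2,1} = 0
G(14) = mex{0,0,3,2} = 1
G(15) = mex{1,1,2,3} = 0
G(16) = mex{0,2,0,2} = 1
G(17) = mex{1,0,1,0} = 2
G(18) = mex{2,1,2,1} = 0
G(19) = mex{0,0,0,2} = 1
G(20) = mex{1,1,1,0} = 2
G(21) = mex{2,2,0,1} = 3
G(22) = mex{3,0,1,0} = 2
G(23) = mex{2,1,2,1} = 0
G(24) = mex{0,2,0,2} = 1
G(25) = mex{1,3,1,0} = 2
G(26) = mex{2,2,2,1} = 0
G(27) = mex{0,0,3,2} = 1
G(n+13) = G(n) holds for n = 0,…,6 (a full window of length max(S) = 7), so the sequence is purely periodic with period 13.

13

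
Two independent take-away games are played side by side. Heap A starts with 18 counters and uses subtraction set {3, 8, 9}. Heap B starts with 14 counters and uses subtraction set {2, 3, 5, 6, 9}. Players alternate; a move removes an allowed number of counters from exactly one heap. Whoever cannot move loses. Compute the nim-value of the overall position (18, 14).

1

Heap A, S = {3, 8, 9}:
n :  0  1  2  3  4  5  6  7  8  9 10 11 12 13 14 15 16 17 18
G :  0  0  0  1  1  1  0  0  2  1  1  3  0  0  2  1  1  0  0
G_A(18) = 0.
Heap B, S = {2, 3, 5, 6, 9}:
n :  0  1  2  3  4  5  6  7  8  9 10 11 12 13 14
G :  0  0  1  1  2  2  3  3  0  4  1  5  0  4  1
G_B(14) = 1.
Combined Grundy value = 0 ⊕ 1 = 1.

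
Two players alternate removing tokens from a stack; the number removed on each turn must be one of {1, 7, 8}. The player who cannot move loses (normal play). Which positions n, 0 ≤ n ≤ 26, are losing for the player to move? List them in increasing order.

0, 2, 4, 6, 15, 17, 19, 21

G(0) = 0
G(1) = mex{0} = 1
G(2) = mex{1} = 0
G(3) = mex{0} = 1
G(4) = mex{1} = 0
G(5) = mex{0} = 1
G(6) = mex{1} = 0
G(7) = mex{0,0} = 1
G(8) = mex{1,1,0} = 2
G(9) = mex{2,0,1} = 3
G(10) = mex{3,1,0} = 2
G(11) = mex{2,0,1} = 3
G(12) = mex{3,1,0} = 2
G(13) = mex{2,0,1} = 3
G(14) = mex{3,1,0} = 2
G(15) = mex{2,2,1} = 0
G(16) = mex{0,3,2} = 1
G(17) = mex{1,2,3} = 0
G(18) = mex{0,3,2} = 1
G(19) = mex{1,2,3} = 0
G(20) = mex{0,3,2} = 1
G(21) = mex{1,2,3} = 0
G(22) = mex{0,0,2} = 1
G(23) = mex{1,1,0} = 2
G(24) = mex{2,0,1} = 3
G(25) = mex{3,1,0} = 2
G(26) = mex{2,0,1} = 3
P-positions are exactly the n with G(n) = 0.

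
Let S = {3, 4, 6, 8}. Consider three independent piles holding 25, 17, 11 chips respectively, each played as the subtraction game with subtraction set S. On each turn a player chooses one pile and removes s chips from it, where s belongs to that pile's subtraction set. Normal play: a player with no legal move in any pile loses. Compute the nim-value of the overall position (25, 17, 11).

3

All piles use S = {3, 4, 6, 8}:
G(0) = 0
G(1) = mex{} = 0
G(2) = mex{} = 0
G(3) = mex{0} = 1
G(4) = mex{0,0} = 1
G(5) = mex{0,0} = 1
G(6) = mex{1,0,0} = 2
G(7) = mex{1,1,0} = 2
G(8) = mex{1,1,0,0} = 2
G(9) = mex{2,1,1,0} = 3
G(10) = mex{2,2,1,0} = 3
G(11) = mex{2,2,1,1} = 0
G(12) = mex{3,2,2,1} = 0
G(13) = mex{3,3,2,1} = 0
G(14) = mex{0,3,2,2} = 1
G(15) = mex{0,0,3,2} = 1
G(16) = mex{0,0,3,2} = 1
G(17) = mex{1,0,0,3} = 2
G(18) = mex{1,1,0,3} = 2
G(19) = mex{1,1,0,0} = 2
G(20) = mex{2,1,1,0} = 3
G(21) = mex{2,2,1,0} = 3
G(22) = mex{2,2,1,1} = 0
G(23) = mex{3,2,2,1} = 0
G(24) = mex{3,3,2,1} = 0
G(25) = mex{0,3,2,2} = 1
Pile A: G(25) = 1.
Pile B: G(17) = 2.
Pile C: G(11) = 0.
Combined Grundy value = 1 ⊕ 2 ⊕ 0 = 3.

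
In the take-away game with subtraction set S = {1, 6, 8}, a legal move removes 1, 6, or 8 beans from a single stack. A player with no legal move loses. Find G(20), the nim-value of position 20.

n :  0  1  2  3  4  5  6  7  8  9 10 11 12 13 14 15 16 17 18 19 20
G :  0  1  0  1  0  1  2  0  1  0  1  0  1  2  0  1  0  1  0  1  2

2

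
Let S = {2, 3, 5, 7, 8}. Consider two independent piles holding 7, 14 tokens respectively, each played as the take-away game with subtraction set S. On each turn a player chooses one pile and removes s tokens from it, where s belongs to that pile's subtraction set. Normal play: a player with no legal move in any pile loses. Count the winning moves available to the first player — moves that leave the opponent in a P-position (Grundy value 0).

4

All piles use S = {2, 3, 5, 7, 8}:
n :  0  1  2  3  4  5  6  7  8  9 10 11 12 13 14
G :  0  0  1  1  2  2  3  3  4  4  0  0  1  1  2
Pile A: G(7) = 3.
Pile B: G(14) = 2.
Combined Grundy value = 3 ⊕ 2 = 1.
A winning move leaves total XOR = 0, i.e. changes one component's Grundy value g to g ⊕ X where X is the current total.
Pile A: need g' = 3⊕1 = 2. Options: 7−2→G=2, 7−3→G=2, 7−5→G=1, 7−7→G=0. Hits: 2.
Pile B: need g' = 2⊕1 = 3. Options: 14−2→G=1, 14−3→G=0, 14−5→G=4, 14−7→G=3, 14−8→G=3. Hits: 2.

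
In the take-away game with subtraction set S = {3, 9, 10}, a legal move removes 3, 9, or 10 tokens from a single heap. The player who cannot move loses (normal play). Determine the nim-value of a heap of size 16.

1

n :  0  1  2  3  4  5  6  7  8  9 10 11 12 13 14 15 16
G :  0  0  0  1  1  1  0  0  0  1  1  1  2  0  0  3  1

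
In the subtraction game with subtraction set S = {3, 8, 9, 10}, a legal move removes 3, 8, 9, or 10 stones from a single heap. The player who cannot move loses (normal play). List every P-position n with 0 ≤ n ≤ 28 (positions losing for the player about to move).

G(0) = 0
G(1) = mex{} = 0
G(2) = mex{} = 0
G(3) = mex{0} = 1
G(4) = mex{0} = 1
G(5) = mex{0} = 1
G(6) = mex{1} = 0
G(7) = mex{1} = 0
G(8) = mex{1,0} = 2
G(9) = mex{0,0,0} = 1
G(10) = mex{0,0,0,0} = 1
G(11) = mex{2,1,0,0} = 3
G(12) = mex{1,1,1,0} = 2
G(13) = mex{1,1,1,1} = 0
G(14) = mex{3,0,1,1} = 2
G(15) = mex{2,0,0,1} = 3
G(16) = mex{0,2,0,0} = 1
G(17) = mex{2,1,2,0} = 3
G(18) = mex{3,1,1,2} = 0
G(19) = mex{1,3,1,1} = 0
G(20) = mex{3,2,3,1} = 0
G(21) = mex{0,0,2,3} = 1
G(22) = mex{0,2,0,2} = 1
G(23) = mex{0,3,2,0} = 1
G(24) = mex{1,1,3,2} = 0
G(25) = mex{1,3,1,3} = 0
G(26) = mex{1,0,3,1} = 2
G(27) = mex{0,0,0,3} = 1
G(28) = mex{0,0,0,0} = 1
P-positions are exactly the n with G(n) = 0.

0, 1, 2, 6, 7, 13, 18, 19, 20, 24, 25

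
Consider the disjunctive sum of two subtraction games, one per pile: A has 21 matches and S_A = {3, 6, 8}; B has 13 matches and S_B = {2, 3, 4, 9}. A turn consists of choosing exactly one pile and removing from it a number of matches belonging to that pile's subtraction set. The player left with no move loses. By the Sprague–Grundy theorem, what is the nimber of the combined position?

Pile A, S = {3, 6, 8}:
G(0) = 0
G(1) = mex{} = 0
G(2) = mex{} = 0
G(3) = mex{0} = 1
G(4) = mex{0} = 1
G(5) = mex{0} = 1
G(6) = mex{1,0} = 2
G(7) = mex{1,0} = 2
G(8) = mex{1,0,0} = 2
G(9) = mex{2,1,0} = 3
G(10) = mex{2,1,0} = 3
G(11) = mex{2,1,1} = 0
G(12) = mex{3,2,1} = 0
G(13) = mex{3,2,1} = 0
G(14) = mex{0,2,2} = 1
G(15) = mex{0,3,2} = 1
G(16) = mex{0,3,2} = 1
G(17) = mex{1,0,3} = 2
G(18) = mex{1,0,3} = 2
G(19) = mex{1,0,0} = 2
G(20) = mex{2,1,0} = 3
G(21) = mex{2,1,0} = 3
G_A(21) = 3.
Pile B, S = {2, 3, 4, 9}:
n :  0  1  2  3  4  5  6  7  8  9 10 11 12 13
G :  0  0  1  1  2  2  0  0  1  1  2  2  0  0
G_B(13) = 0.
Combined Grundy value = 3 ⊕ 0 = 3.

3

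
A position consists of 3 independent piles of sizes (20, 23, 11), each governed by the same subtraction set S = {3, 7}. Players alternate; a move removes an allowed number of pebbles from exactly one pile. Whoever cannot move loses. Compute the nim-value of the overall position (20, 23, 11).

All piles use S = {3, 7}:
G(0) = 0
G(1) = mex{} = 0
G(2) = mex{} = 0
G(3) = mex{0} = 1
G(4) = mex{0} = 1
G(5) = mex{0} = 1
G(6) = mex{1} = 0
G(7) = mex{1,0} = 2
G(8) = mex{1,0} = 2
G(9) = mex{0,0} = 1
G(10) = mex{2,1} = 0
G(11) = mex{2,1} = 0
G(12) = mex{1,1} = 0
G(13) = mex{0,0} = 1
G(14) = mex{0,2} = 1
G(15) = mex{0,2} = 1
G(16) = mex{1,1} = 0
G(17) = mex{1,0} = 2
G(18) = mex{1,0} = 2
G(19) = mex{0,0} = 1
G(20) = mex{2,1} = 0
G(21) = mex{2,1} = 0
G(22) = mex{1,1} = 0
G(23) = mex{0,0} = 1
Pile A: G(20) = 0.
Pile B: G(23) = 1.
Pile C: G(11) = 0.
Combined Grundy value = 0 ⊕ 1 ⊕ 0 = 1.

1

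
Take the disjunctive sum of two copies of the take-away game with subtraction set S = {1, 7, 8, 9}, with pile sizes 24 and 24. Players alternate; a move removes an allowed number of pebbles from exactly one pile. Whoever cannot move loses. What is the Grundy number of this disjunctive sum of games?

0

All piles use S = {1, 7, 8, 9}:
n :  0  1  2  3  4  5  6  7  8  9 10 11 12 13 14 15 16 17 18 19 20 21 22 23 24
G :  0  1  0  1  0  1  0  1  2  3  2  3  2  3  2  3  0  1  0  1  0  1  0  1  2
Pile A: G(24) = 2.
Pile B: G(24) = 2.
Combined Grundy value = 2 ⊕ 2 = 0.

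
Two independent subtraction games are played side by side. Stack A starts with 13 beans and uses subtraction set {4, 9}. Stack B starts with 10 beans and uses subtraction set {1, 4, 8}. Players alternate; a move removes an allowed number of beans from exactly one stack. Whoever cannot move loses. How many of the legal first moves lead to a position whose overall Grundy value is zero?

Stack A, S = {4, 9}:
G(0) = 0
G(1) = mex{} = 0
G(2) = mex{} = 0
G(3) = mex{} = 0
G(4) = mex{0} = 1
G(5) = mex{0} = 1
G(6) = mex{0} = 1
G(7) = mex{0} = 1
G(8) = mex{1} = 0
G(9) = mex{1,0} = 2
G(10) = mex{1,0} = 2
G(11) = mex{1,0} = 2
G(12) = mex{0,0} = 1
G(13) = mex{2,1} = 0
G_A(13) = 0.
Stack B, S = {1, 4, 8}:
n :  0  1  2  3  4  5  6  7  8  9 10
G :  0  1  0  1  2  0  1  0  1  2  3
G_B(10) = 3.
Combined Grundy value = 0 ⊕ 3 = 3.
A winning move leaves total XOR = 0, i.e. changes one component's Grundy value g to g ⊕ X where X is the current total.
Stack A: need g' = 0⊕3 = 3. Options: 13−4→G=2, 13−9→G=1. Hits: 0.
Stack B: need g' = 3⊕3 = 0. Options: 10−1→G=2, 10−4→G=1, 10−8→G=0. Hits: 1.

1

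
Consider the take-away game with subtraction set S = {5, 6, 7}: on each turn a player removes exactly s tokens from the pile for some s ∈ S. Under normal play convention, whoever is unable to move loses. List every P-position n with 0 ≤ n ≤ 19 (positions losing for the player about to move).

n :  0  1  2  3  4  5  6  7  8  9 10 11 12 13 14 15 16 17 18 19
G :  0  0  0  0  0  1  1  1  1  1  2  2  0  0  0  0  0  1  1  1
P-positions are exactly the n with G(n) = 0.

0, 1, 2, 3, 4, 12, 13, 14, 15, 16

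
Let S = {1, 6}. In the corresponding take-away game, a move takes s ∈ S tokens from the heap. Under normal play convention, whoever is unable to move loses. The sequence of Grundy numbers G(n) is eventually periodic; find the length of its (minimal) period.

7

G(0) = 0
G(1) = mex{0} = 1
G(2) = mex{1} = 0
G(3) = mex{0} = 1
G(4) = mex{1} = 0
G(5) = mex{0} = 1
G(6) = mex{1,0} = 2
G(7) = mex{2,1} = 0
G(8) = mex{0,0} = 1
G(9) = mex{1,1} = 0
G(10) = mex{0,0} = 1
G(11) = mex{1,1} = 0
G(12) = mex{0,2} = 1
G(13) = mex{1,0} = 2
G(14) = mex{2,1} = 0
G(15) = mex{0,0} = 1
G(n+7) = G(n) holds for n = 0,…,5 (a full window of length max(S) = 6), so the sequence is purely periodic with period 7.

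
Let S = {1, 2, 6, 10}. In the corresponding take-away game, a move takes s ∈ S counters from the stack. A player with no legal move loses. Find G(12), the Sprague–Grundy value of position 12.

n :  0  1  2  3  4  5  6  7  8  9 10 11 12
G :  0  1  2  0  1  2  3  0  1  2  3  0  1

1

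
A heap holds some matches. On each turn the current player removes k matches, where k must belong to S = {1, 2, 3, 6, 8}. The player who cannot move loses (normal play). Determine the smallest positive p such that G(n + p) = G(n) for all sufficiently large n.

9

G(0) = 0
G(1) = mex{0} = 1
G(2) = mex{1,0} = 2
G(3) = mex{2,1,0} = 3
G(4) = mex{3,2,1} = 0
G(5) = mex{0,3,2} = 1
G(6) = mex{1,0,3,0} = 2
G(7) = mex{2,1,0,1} = 3
G(8) = mex{3,2,1,2,0} = 4
G(9) = mex{4,3,2,3,1} = 0
G(10) = mex{0,4,3,0,2} = 1
G(11) = mex{1,0,4,1,3} = 2
G(12) = mex{2,1,0,2,0} = 3
G(13) = mex{3,2,1,3,1} = 0
G(14) = mex{0,3,2,4,2} = 1
G(15) = mex{1,0,3,0,3} = 2
G(16) = mex{2,1,0,1,4} = 3
G(17) = mex{3,2,1,2,0} = 4
G(18) = mex{4,3,2,3,1} = 0
G(19) = mex{0,4,3,0,2} = 1
G(n+9) = G(n) holds for n = 0,…,7 (a full window of length max(S) = 8), so the sequence is purely periodic with period 9.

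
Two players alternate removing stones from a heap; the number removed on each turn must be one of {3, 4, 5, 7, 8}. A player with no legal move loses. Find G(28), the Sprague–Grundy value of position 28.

G(0) = 0
G(1) = mex{} = 0
G(2) = mex{} = 0
G(3) = mex{0} = 1
G(4) = mex{0,0} = 1
G(5) = mex{0,0,0} = 1
G(6) = mex{1,0,0} = 2
G(7) = mex{1,1,0,0} = 2
G(8) = mex{1,1,1,0,0} = 2
G(9) = mex{2,1,1,0,0} = 3
G(10) = mex{2,2,1,1,0} = 3
G(11) = mex{2,2,2,1,1} = 0
G(12) = mex{3,2,2,1,1} = 0
G(13) = mex{3,3,2,2,1} = 0
G(14) = mex{0,3,3,2,2} = 1
G(15) = mex{0,0,3,2,2} = 1
G(16) = mex{0,0,0,3,2} = 1
G(17) = mex{1,0,0,3,3} = 2
G(18) = mex{1,1,0,0,3} = 2
G(19) = mex{1,1,1,0,0} = 2
G(20) = mex{2,1,1,0,0} = 3
G(21) = mex{2,2,1,1,0} = 3
G(22) = mex{2,2,2,1,1} = 0
G(23) = mex{3,2,2,1,1} = 0
G(24) = mex{3,3,2,2,1} = 0
G(25) = mex{0,3,3,2,2} = 1
G(26) = mex{0,0,3,2,2} = 1
G(27) = mex{0,0,0,3,2} = 1
G(28) = mex{1,0,0,3,3} = 2

2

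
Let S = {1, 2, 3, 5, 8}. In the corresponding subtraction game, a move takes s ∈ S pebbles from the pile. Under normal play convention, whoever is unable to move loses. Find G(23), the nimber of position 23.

3

n :  0  1  2  3  4  5  6  7  8  9 10 11 12 13 14 15 16 17 18 19 20 21 22 23
G :  0  1  2  3  0  1  2  3  4  5  0  1  2  3  0  1  2  3  4  5  0  1  2  3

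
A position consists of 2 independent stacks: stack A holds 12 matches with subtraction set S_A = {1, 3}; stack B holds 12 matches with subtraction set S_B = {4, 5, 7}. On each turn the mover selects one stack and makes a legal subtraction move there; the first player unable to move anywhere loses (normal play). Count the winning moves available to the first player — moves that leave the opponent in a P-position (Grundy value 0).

0

Stack A, S = {1, 3}:
n :  0  1  2  3  4  5  6  7  8  9 10 11 12
G :  0  1  0  1  0  1  0  1  0  1  0  1  0
G_A(12) = 0.
Stack B, S = {4, 5, 7}:
n :  0  1  2  3  4  5  6  7  8  9 10 11 12
G :  0  0  0  0  1  1  1  1  2  2  2  0  0
G_B(12) = 0.
Combined Grundy value = 0 ⊕ 0 = 0.
A winning move leaves total XOR = 0, i.e. changes one component's Grundy value g to g ⊕ X where X is the current total.
Stack A: target g' = 0⊕0 = 0, but every legal move changes the Grundy value (mex property), so 0 moves.
Stack B: target g' = 0⊕0 = 0, but every legal move changes the Grundy value (mex property), so 0 moves.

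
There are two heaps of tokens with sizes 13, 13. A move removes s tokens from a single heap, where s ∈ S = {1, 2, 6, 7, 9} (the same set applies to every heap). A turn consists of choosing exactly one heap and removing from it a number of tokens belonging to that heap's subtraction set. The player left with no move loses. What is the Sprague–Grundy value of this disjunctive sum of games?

0

All heaps use S = {1, 2, 6, 7, 9}:
n :  0  1  2  3  4  5  6  7  8  9 10 11 12 13
G :  0  1  2  0  1  2  3  4  0  1  2  0  1  2
Heap A: G(13) = 2.
Heap B: G(13) = 2.
Combined Grundy value = 2 ⊕ 2 = 0.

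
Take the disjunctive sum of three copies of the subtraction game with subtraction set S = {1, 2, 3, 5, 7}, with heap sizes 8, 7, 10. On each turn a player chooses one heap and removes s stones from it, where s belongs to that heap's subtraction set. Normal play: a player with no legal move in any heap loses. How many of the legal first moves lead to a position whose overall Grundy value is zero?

6

All heaps use S = {1, 2, 3, 5, 7}:
n :  0  1  2  3  4  5  6  7  8  9 10
G :  0  1  2  3  0  1  2  3  0  1  2
Heap A: G(8) = 0.
Heap B: G(7) = 3.
Heap C: G(10) = 2.
Combined Grundy value = 0 ⊕ 3 ⊕ 2 = 1.
A winning move leaves total XOR = 0, i.e. changes one component's Grundy value g to g ⊕ X where X is the current total.
Heap A: need g' = 0⊕1 = 1. Options: 8−1→G=3, 8−2→G=2, 8−3→G=1, 8−5→G=3, 8−7→G=1. Hits: 2.
Heap B: need g' = 3⊕1 = 2. Options: 7−1→G=2, 7−2→G=1, 7−3→G=0, 7−5→G=2, 7−7→G=0. Hits: 2.
Heap C: need g' = 2⊕1 = 3. Options: 10−1→G=1, 10−2→G=0, 10−3→G=3, 10−5→G=1, 10−7→G=3. Hits: 2.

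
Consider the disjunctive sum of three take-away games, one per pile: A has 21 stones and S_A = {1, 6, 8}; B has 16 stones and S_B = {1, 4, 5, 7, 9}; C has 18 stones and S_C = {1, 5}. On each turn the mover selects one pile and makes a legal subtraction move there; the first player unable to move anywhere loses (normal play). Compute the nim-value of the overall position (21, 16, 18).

0

Pile A, S = {1, 6, 8}:
G(0) = 0
G(1) = mex{0} = 1
G(2) = mex{1} = 0
G(3) = mex{0} = 1
G(4) = mex{1} = 0
G(5) = mex{0} = 1
G(6) = mex{1,0} = 2
G(7) = mex{2,1} = 0
G(8) = mex{0,0,0} = 1
G(9) = mex{1,1,1} = 0
G(10) = mex{0,0,0} = 1
G(11) = mex{1,1,1} = 0
G(12) = mex{0,2,0} = 1
G(13) = mex{1,0,1} = 2
G(14) = mex{2,1,2} = 0
G(15) = mex{0,0,0} = 1
G(16) = mex{1,1,1} = 0
G(17) = mex{0,0,0} = 1
G(18) = mex{1,1,1} = 0
G(19) = mex{0,2,0} = 1
G(20) = mex{1,0,1} = 2
G(21) = mex{2,1,2} = 0
G_A(21) = 0.
Pile B, S = {1, 4, 5, 7, 9}:
n :  0  1  2  3  4  5  6  7  8  9 10 11 12 13 14 15 16
G :  0  1  0  1  2  3  2  3  0  1  0  1  2  3  2  3  0
G_B(16) = 0.
Pile C, S = {1, 5}:
G(0) = 0
G(1) = mex{0} = 1
G(2) = mex{1} = 0
G(3) = mex{0} = 1
G(4) = mex{1} = 0
G(5) = mex{0,0} = 1
G(6) = mex{1,1} = 0
G(7) = mex{0,0} = 1
G(8) = mex{1,1} = 0
G(9) = mex{0,0} = 1
G(10) = mex{1,1} = 0
G(11) = mex{0,0} = 1
G(12) = mex{1,1} = 0
G(13) = mex{0,0} = 1
G(14) = mex{1,1} = 0
G(15) = mex{0,0} = 1
G(16) = mex{1,1} = 0
G(17) = mex{0,0} = 1
G(18) = mex{1,1} = 0
G_C(18) = 0.
Combined Grundy value = 0 ⊕ 0 ⊕ 0 = 0.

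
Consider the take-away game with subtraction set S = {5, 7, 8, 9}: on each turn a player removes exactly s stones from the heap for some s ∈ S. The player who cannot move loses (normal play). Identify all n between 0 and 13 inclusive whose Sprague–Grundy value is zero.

0, 1, 2, 3, 4

G(0) = 0
G(1) = mex{} = 0
G(2) = mex{} = 0
G(3) = mex{} = 0
G(4) = mex{} = 0
G(5) = mex{0} = 1
G(6) = mex{0} = 1
G(7) = mex{0,0} = 1
G(8) = mex{0,0,0} = 1
G(9) = mex{0,0,0,0} = 1
G(10) = mex{1,0,0,0} = 2
G(11) = mex{1,0,0,0} = 2
G(12) = mex{1,1,0,0} = 2
G(13) = mex{1,1,1,0} = 2
P-positions are exactly the n with G(n) = 0.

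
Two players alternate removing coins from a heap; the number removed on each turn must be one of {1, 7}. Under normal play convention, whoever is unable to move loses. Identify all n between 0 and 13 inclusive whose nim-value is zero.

0, 2, 4, 6, 8, 10, 12

n :  0  1  2  3  4  5  6  7  8  9 10 11 12 13
G :  0  1  0  1  0  1  0  1  0  1  0  1  0  1
P-positions are exactly the n with G(n) = 0.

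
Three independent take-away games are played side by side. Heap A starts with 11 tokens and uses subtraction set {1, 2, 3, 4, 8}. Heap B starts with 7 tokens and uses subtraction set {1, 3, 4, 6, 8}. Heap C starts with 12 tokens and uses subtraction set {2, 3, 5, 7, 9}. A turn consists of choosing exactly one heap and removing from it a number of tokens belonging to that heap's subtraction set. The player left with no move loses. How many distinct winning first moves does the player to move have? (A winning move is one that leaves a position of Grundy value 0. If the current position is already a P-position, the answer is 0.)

Heap A, S = {1, 2, 3, 4, 8}:
G(0) = 0
G(1) = mex{0} = 1
G(2) = mex{1,0} = 2
G(3) = mex{2,1,0} = 3
G(4) = mex{3,2,1,0} = 4
G(5) = mex{4,3,2,1} = 0
G(6) = mex{0,4,3,2} = 1
G(7) = mex{1,0,4,3} = 2
G(8) = mex{2,1,0,4,0} = 3
G(9) = mex{3,2,1,0,1} = 4
G(10) = mex{4,3,2,1,2} = 0
G(11) = mex{0,4,3,2,3} = 1
G_A(11) = 1.
Heap B, S = {1, 3, 4, 6, 8}:
n : 0 1 2 3 4 5 6 7
G : 0 1 0 1 2 3 2 0
G_B(7) = 0.
Heap C, S = {2, 3, 5, 7, 9}:
n :  0  1  2  3  4  5  6  7  8  9 10 11 12
G :  0  0  1  1  2  2  3  3  4  4  5  0  0
G_C(12) = 0.
Combined Grundy value = 1 ⊕ 0 ⊕ 0 = 1.
A winning move leaves total XOR = 0, i.e. changes one component's Grundy value g to g ⊕ X where X is the current total.
Heap A: need g' = 1⊕1 = 0. Options: 11−1→G=0, 11−2→G=4, 11−3→G=3, 11−4→G=2, 11−8→G=3. Hits: 1.
Heap B: need g' = 0⊕1 = 1. Options: 7−1→G=2, 7−3→G=2, 7−4→G=1, 7−6→G=1. Hits: 2.
Heap C: need g' = 0⊕1 = 1. Options: 12−2→G=5, 12−3→G=4, 12−5→G=3, 12−7→G=2, 12−9→G=1. Hits: 1.

4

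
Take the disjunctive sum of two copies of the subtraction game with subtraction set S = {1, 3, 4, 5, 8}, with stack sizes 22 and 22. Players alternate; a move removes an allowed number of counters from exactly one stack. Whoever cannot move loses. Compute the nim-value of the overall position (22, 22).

0

All stacks use S = {1, 3, 4, 5, 8}:
G(0) = 0
G(1) = mex{0} = 1
G(2) = mex{1} = 0
G(3) = mex{0,0} = 1
G(4) = mex{1,1,0} = 2
G(5) = mex{2,0,1,0} = 3
G(6) = mex{3,1,0,1} = 2
G(7) = mex{2,2,1,0} = 3
G(8) = mex{3,3,2,1,0} = 4
G(9) = mex{4,2,3,2,1} = 0
G(10) = mex{0,3,2,3,0} = 1
G(11) = mex{1,4,3,2,1} = 0
G(12) = mex{0,0,4,3,2} = 1
G(13) = mex{1,1,0,4,3} = 2
G(14) = mex{2,0,1,0,2} = 3
G(15) = mex{3,1,0,1,3} = 2
G(16) = mex{2,2,1,0,4} = 3
G(17) = mex{3,3,2,1,0} = 4
G(18) = mex{4,2,3,2,1} = 0
G(19) = mex{0,3,2,3,0} = 1
G(20) = mex{1,4,3,2,1} = 0
G(21) = mex{0,0,4,3,2} = 1
G(22) = mex{1,1,0,4,3} = 2
Stack A: G(22) = 2.
Stack B: G(22) = 2.
Combined Grundy value = 2 ⊕ 2 = 0.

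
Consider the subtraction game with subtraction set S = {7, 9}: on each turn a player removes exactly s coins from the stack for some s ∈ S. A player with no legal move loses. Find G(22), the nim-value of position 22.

0

n :  0  1  2  3  4  5  6  7  8  9 10 11 12 13 14 15 16 17 18 19 20 21 22
G :  0  0  0  0  0  0  0  1  1  1  1  1  1  1  2  2  0  0  0  0  0  0  0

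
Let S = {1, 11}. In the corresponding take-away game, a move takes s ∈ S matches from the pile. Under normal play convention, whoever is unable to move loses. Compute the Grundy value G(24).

0

G(0) = 0
G(1) = mex{0} = 1
G(2) = mex{1} = 0
G(3) = mex{0} = 1
G(4) = mex{1} = 0
G(5) = mex{0} = 1
G(6) = mex{1} = 0
G(7) = mex{0} = 1
G(8) = mex{1} = 0
G(9) = mex{0} = 1
G(10) = mex{1} = 0
G(11) = mex{0,0} = 1
G(12) = mex{1,1} = 0
G(13) = mex{0,0} = 1
G(14) = mex{1,1} = 0
G(15) = mex{0,0} = 1
G(16) = mex{1,1} = 0
G(17) = mex{0,0} = 1
G(18) = mex{1,1} = 0
G(19) = mex{0,0} = 1
G(20) = mex{1,1} = 0
G(21) = mex{0,0} = 1
G(22) = mex{1,1} = 0
G(23) = mex{0,0} = 1
G(24) = mex{1,1} = 0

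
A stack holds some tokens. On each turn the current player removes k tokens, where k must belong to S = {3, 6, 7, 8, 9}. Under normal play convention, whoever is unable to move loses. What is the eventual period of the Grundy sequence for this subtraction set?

G(0) = 0
G(1) = mex{} = 0
G(2) = mex{} = 0
G(3) = mex{0} = 1
G(4) = mex{0} = 1
G(5) = mex{0} = 1
G(6) = mex{1,0} = 2
G(7) = mex{1,0,0} = 2
G(8) = mex{1,0,0,0} = 2
G(9) = mex{2,1,0,0,0} = 3
G(10) = mex{2,1,1,0,0} = 3
G(11) = mex{2,1,1,1,0} = 3
G(12) = mex{3,2,1,1,1} = 0
G(13) = mex{3,2,2,1,1} = 0
G(14) = mex{3,2,2,2,1} = 0
G(15) = mex{0,3,2,2,2} = 1
G(16) = mex{0,3,3,2,2} = 1
G(17) = mex{0,3,3,3,2} = 1
G(18) = mex{1,0,3,3,3} = 2
G(19) = mex{1,0,0,3,3} = 2
G(20) = mex{1,0,0,0,3} = 2
G(21) = mex{2,1,0,0,0} = 3
G(22) = mex{2,1,1,0,0} = 3
G(23) = mex{2,1,1,1,0} = 3
G(24) = mex{3,2,1,1,1} = 0
G(25) = mex{3,2,2,1,1} = 0
G(n+12) = G(n) holds for n = 0,…,8 (a full window of length max(S) = 9), so the sequence is purely periodic with period 12.

12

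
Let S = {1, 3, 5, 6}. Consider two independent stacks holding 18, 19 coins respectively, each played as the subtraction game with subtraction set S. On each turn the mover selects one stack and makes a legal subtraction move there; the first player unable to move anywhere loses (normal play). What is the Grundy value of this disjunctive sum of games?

1

All stacks use S = {1, 3, 5, 6}:
n :  0  1  2  3  4  5  6  7  8  9 10 11 12 13 14 15 16 17 18 19
G :  0  1  0  1  0  1  2  3  2  3  2  0  1  0  1  0  1  2  3  2
Stack A: G(18) = 3.
Stack B: G(19) = 2.
Combined Grundy value = 3 ⊕ 2 = 1.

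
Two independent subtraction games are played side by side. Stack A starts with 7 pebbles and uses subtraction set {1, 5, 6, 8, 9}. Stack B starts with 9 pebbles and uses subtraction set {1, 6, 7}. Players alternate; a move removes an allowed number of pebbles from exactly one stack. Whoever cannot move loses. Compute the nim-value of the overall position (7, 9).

0

Stack A, S = {1, 5, 6, 8, 9}:
n : 0 1 2 3 4 5 6 7
G : 0 1 0 1 0 1 2 3
G_A(7) = 3.
Stack B, S = {1, 6, 7}:
n : 0 1 2 3 4 5 6 7 8 9
G : 0 1 0 1 0 1 2 3 2 3
G_B(9) = 3.
Combined Grundy value = 3 ⊕ 3 = 0.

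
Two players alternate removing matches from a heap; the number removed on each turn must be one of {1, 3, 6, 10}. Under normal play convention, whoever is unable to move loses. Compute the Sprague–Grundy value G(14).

G(0) = 0
G(1) = mex{0} = 1
G(2) = mex{1} = 0
G(3) = mex{0,0} = 1
G(4) = mex{1,1} = 0
G(5) = mex{0,0} = 1
G(6) = mex{1,1,0} = 2
G(7) = mex{2,0,1} = 3
G(8) = mex{3,1,0} = 2
G(9) = mex{2,2,1} = 0
G(10) = mex{0,3,0,0} = 1
G(11) = mex{1,2,1,1} = 0
G(12) = mex{0,0,2,0} = 1
G(13) = mex{1,1,3,1} = 0
G(14) = mex{0,0,2,0} = 1

1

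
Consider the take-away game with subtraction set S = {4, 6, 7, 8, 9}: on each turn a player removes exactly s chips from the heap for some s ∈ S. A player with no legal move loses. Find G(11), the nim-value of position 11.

2

n :  0  1  2  3  4  5  6  7  8  9 10 11
G :  0  0  0  0  1  1  1  1  2  2  2  2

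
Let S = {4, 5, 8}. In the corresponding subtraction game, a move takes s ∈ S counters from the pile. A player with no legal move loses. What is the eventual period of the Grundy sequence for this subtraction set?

12

G(0) = 0
G(1) = mex{} = 0
G(2) = mex{} = 0
G(3) = mex{} = 0
G(4) = mex{0} = 1
G(5) = mex{0,0} = 1
G(6) = mex{0,0} = 1
G(7) = mex{0,0} = 1
G(8) = mex{1,0,0} = 2
G(9) = mex{1,1,0} = 2
G(10) = mex{1,1,0} = 2
G(11) = mex{1,1,0} = 2
G(12) = mex{2,1,1} = 0
G(13) = mex{2,2,1} = 0
G(14) = mex{2,2,1} = 0
G(15) = mex{2,2,1} = 0
G(16) = mex{0,2,2} = 1
G(17) = mex{0,0,2} = 1
G(18) = mex{0,0,2} = 1
G(19) = mex{0,0,2} = 1
G(20) = mex{1,0,0} = 2
G(21) = mex{1,1,0} = 2
G(22) = mex{1,1,0} = 2
G(23) = mex{1,1,0} = 2
G(24) = mex{2,1,1} = 0
G(25) = mex{2,2,1} = 0
G(n+12) = G(n) holds for n = 0,…,7 (a full window of length max(S) = 8), so the sequence is purely periodic with period 12.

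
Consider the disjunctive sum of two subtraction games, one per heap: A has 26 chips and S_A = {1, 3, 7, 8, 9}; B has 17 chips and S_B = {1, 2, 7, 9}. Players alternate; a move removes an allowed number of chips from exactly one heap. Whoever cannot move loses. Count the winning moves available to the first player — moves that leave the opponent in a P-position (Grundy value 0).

3

Heap A, S = {1, 3, 7, 8, 9}:
G(0) = 0
G(1) = mex{0} = 1
G(2) = mex{1} = 0
G(3) = mex{0,0} = 1
G(4) = mex{1,1} = 0
G(5) = mex{0,0} = 1
G(6) = mex{1,1} = 0
G(7) = mex{0,0,0} = 1
G(8) = mex{1,1,1,0} = 2
G(9) = mex{2,0,0,1,0} = 3
G(10) = mex{3,1,1,0,1} = 2
G(11) = mex{2,2,0,1,0} = 3
G(12) = mex{3,3,1,0,1} = 2
G(13) = mex{2,2,0,1,0} = 3
G(14) = mex{3,3,1,0,1} = 2
G(15) = mex{2,2,2,1,0} = 3
G(16) = mex{3,3,3,2,1} = 0
G(17) = mex{0,2,2,3,2} = 1
G(18) = mex{1,3,3,2,3} = 0
G(19) = mex{0,0,2,3,2} = 1
G(20) = mex{1,1,3,2,3} = 0
G(21) = mex{0,0,2,3,2} = 1
G(22) = mex{1,1,3,2,3} = 0
G(23) = mex{0,0,0,3,2} = 1
G(24) = mex{1,1,1,0,3} = 2
G(25) = mex{2,0,0,1,0} = 3
G(26) = mex{3,1,1,0,1} = 2
G_A(26) = 2.
Heap B, S = {1, 2, 7, 9}:
n :  0  1  2  3  4  5  6  7  8  9 10 11 12 13 14 15 16 17
G :  0  1  2  0  1  2  0  1  2  3  4  0  1  2  0  1  2  0
G_B(17) = 0.
Combined Grundy value = 2 ⊕ 0 = 2.
A winning move leaves total XOR = 0, i.e. changes one component's Grundy value g to g ⊕ X where X is the current total.
Heap A: need g' = 2⊕2 = 0. Options: 26−1→G=3, 26−3→G=1, 26−7→G=1, 26−8→G=0, 26−9→G=1. Hits: 1.
Heap B: need g' = 0⊕2 = 2. Options: 17−1→G=2, 17−2→G=1, 17−7→G=4, 17−9→G=2. Hits: 2.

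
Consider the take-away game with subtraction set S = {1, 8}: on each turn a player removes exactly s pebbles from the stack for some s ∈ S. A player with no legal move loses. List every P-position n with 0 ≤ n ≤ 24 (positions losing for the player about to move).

G(0) = 0
G(1) = mex{0} = 1
G(2) = mex{1} = 0
G(3) = mex{0} = 1
G(4) = mex{1} = 0
G(5) = mex{0} = 1
G(6) = mex{1} = 0
G(7) = mex{0} = 1
G(8) = mex{1,0} = 2
G(9) = mex{2,1} = 0
G(10) = mex{0,0} = 1
G(11) = mex{1,1} = 0
G(12) = mex{0,0} = 1
G(13) = mex{1,1} = 0
G(14) = mex{0,0} = 1
G(15) = mex{1,1} = 0
G(16) = mex{0,2} = 1
G(17) = mex{1,0} = 2
G(18) = mex{2,1} = 0
G(19) = mex{0,0} = 1
G(20) = mex{1,1} = 0
G(21) = mex{0,0} = 1
G(22) = mex{1,1} = 0
G(23) = mex{0,0} = 1
G(24) = mex{1,1} = 0
P-positions are exactly the n with G(n) = 0.

0, 2, 4, 6, 9, 11, 13, 15, 18, 20, 22, 24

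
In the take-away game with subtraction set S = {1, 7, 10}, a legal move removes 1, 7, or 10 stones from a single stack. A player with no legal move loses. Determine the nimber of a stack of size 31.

n :  0  1  2  3  4  5  6  7  8  9 10 11 12 13 14 15 16 17 18 19 20 21 22 23 24 25 26 27 28 29 30 31
G :  0  1  0  1  0  1  0  1  0  1  2  3  2  3  2  3  2  0  1  0  1  0  1  0  1  0  1  2  3  2  3  2

2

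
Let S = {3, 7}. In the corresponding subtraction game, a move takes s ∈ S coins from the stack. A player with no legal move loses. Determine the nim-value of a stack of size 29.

G(0) = 0
G(1) = mex{} = 0
G(2) = mex{} = 0
G(3) = mex{0} = 1
G(4) = mex{0} = 1
G(5) = mex{0} = 1
G(6) = mex{1} = 0
G(7) = mex{1,0} = 2
G(8) = mex{1,0} = 2
G(9) = mex{0,0} = 1
G(10) = mex{2,1} = 0
G(11) = mex{2,1} = 0
G(12) = mex{1,1} = 0
G(13) = mex{0,0} = 1
G(14) = mex{0,2} = 1
G(15) = mex{0,2} = 1
G(16) = mex{1,1} = 0
G(17) = mex{1,0} = 2
G(18) = mex{1,0} = 2
G(19) = mex{0,0} = 1
G(20) = mex{2,1} = 0
G(21) = mex{2,1} = 0
G(22) = mex{1,1} = 0
G(23) = mex{0,0} = 1
G(24) = mex{0,2} = 1
G(25) = mex{0,2} = 1
G(26) = mex{1,1} = 0
G(27) = mex{1,0} = 2
G(28) = mex{1,0} = 2
G(29) = mex{0,0} = 1

1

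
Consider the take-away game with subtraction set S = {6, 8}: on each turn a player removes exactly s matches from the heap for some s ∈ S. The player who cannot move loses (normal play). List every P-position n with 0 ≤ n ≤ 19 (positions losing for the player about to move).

G(0) = 0
G(1) = mex{} = 0
G(2) = mex{} = 0
G(3) = mex{} = 0
G(4) = mex{} = 0
G(5) = mex{} = 0
G(6) = mex{0} = 1
G(7) = mex{0} = 1
G(8) = mex{0,0} = 1
G(9) = mex{0,0} = 1
G(10) = mex{0,0} = 1
G(11) = mex{0,0} = 1
G(12) = mex{1,0} = 2
G(13) = mex{1,0} = 2
G(14) = mex{1,1} = 0
G(15) = mex{1,1} = 0
G(16) = mex{1,1} = 0
G(17) = mex{1,1} = 0
G(18) = mex{2,1} = 0
G(19) = mex{2,1} = 0
P-positions are exactly the n with G(n) = 0.

0, 1, 2, 3, 4, 5, 14, 15, 16, 17, 18, 19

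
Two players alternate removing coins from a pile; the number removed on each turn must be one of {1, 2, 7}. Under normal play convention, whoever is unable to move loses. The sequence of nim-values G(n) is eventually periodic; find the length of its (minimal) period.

3

n :  0  1  2  3  4  5  6  7  8  9 10 11 12 13 14
G :  0  1  2  0  1  2  0  1  2  0  1  2  0  1  2
G(n+3) = G(n) holds for n = 0,…,6 (a full window of length max(S) = 7), so the sequence is purely periodic with period 3.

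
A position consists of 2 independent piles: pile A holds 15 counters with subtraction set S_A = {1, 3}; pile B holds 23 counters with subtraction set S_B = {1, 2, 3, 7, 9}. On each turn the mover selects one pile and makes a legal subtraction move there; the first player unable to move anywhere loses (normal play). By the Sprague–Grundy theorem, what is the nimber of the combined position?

Pile A, S = {1, 3}:
G(0) = 0
G(1) = mex{0} = 1
G(2) = mex{1} = 0
G(3) = mex{0,0} = 1
G(4) = mex{1,1} = 0
G(5) = mex{0,0} = 1
G(6) = mex{1,1} = 0
G(7) = mex{0,0} = 1
G(8) = mex{1,1} = 0
G(9) = mex{0,0} = 1
G(10) = mex{1,1} = 0
G(11) = mex{0,0} = 1
G(12) = mex{1,1} = 0
G(13) = mex{0,0} = 1
G(14) = mex{1,1} = 0
G(15) = mex{0,0} = 1
G_A(15) = 1.
Pile B, S = {1, 2, 3, 7, 9}:
n :  0  1  2  3  4  5  6  7  8  9 10 11 12 13 14 15 16 17 18 19 20 21 22 23
G :  0  1  2  3  0  1  2  3  0  1  2  3  0  1  2  3  0  1  2  3  0  1  2  3
G_B(23) = 3.
Combined Grundy value = 1 ⊕ 3 = 2.

2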